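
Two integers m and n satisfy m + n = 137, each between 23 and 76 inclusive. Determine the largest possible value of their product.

mn = m(137 − m) is maximized when m is as near 137/2 as the bounds allow.
Taking m = 68 and n = 69 (both in [23, 76]) gives mn = 4692.

4692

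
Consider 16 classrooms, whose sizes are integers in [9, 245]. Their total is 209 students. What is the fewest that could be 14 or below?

6

Each value above 14 is at least 15, contributing at least 15 − 9 = 6 above the floor 9.
The sum exceeds the floor total 144 by 65, so at most ⌊65/6⌋ = 10 exceed 14, and at least 6 are ≤ 14.
Exactly 6 works: 6 values at 9 and 10 at 15 total 204; raise one of the low values by 5 (still ≤ 14) to hit 209.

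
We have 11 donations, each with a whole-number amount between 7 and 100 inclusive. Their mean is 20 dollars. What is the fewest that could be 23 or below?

3

The total is 11 × 20 = 220.
If only k of them are at most 23, the other 11 − k are at least 24, so the total is at least (11 − k)·24 + k·7.
This is ≤ 220, so (11 − k)·24 + 7k ≤ 220, which gives k ≥ 3.
Exactly 3 works: 3 values at 7 and 8 at 24 total 213; raise one of the low values by 7 (still ≤ 23) to hit 220.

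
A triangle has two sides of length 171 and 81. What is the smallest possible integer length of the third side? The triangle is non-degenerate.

91

The third side must exceed |171 − 81| = 90.
The smallest integer above 90 is 91.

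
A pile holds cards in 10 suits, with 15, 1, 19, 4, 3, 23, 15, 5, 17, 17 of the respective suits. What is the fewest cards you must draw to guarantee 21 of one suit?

117

In the worst case you take as many as possible of each suit without reaching 21: 15 + 1 + 19 + 4 + 3 + 20 + 15 + 5 + 17 + 17 = 116.
The next one must give 21 of some suit, so 116 + 1 = 117.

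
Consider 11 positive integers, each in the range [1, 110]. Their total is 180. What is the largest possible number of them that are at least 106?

1

If k of the values are ≥ 106, the total is ≥ 106k + 1(11 − k).
Setting 106k + 1(11 − k) ≤ 180 gives 105k ≤ 169, so k ≤ 1.
k = 1 is achieved by 1 value at 106 and 10 at 1, total 116; add 64 to one value (staying below 106) to reach 180.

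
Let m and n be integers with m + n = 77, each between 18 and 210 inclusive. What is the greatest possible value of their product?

For a fixed sum, the product mn is largest when m and n are as close as possible.
Taking m = 38 and n = 39 (both in [18, 210]) gives mn = 1482.

1482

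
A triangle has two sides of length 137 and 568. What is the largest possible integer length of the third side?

704

The third side must be less than 137 + 568 = 705.
The largest integer below 705 is 704.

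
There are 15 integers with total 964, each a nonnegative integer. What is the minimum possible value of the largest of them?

65

If every one of the 15 were at most 64, the total would be at most 15 × 64 = 960 < 964.
Achievable: 4 of them at 65 and 11 at 64 total 964.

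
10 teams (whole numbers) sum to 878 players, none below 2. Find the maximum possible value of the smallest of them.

If every one of the 10 were at least 88, the total would be at least 10 × 88 = 880 > 878.
Taking 2 copies of 87 and 8 copies of 88 gives exactly 878, so 87 is attained.

87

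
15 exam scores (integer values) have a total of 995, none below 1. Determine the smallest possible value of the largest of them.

Some value must be at least ⌈995/15⌉ = 67, since 15 × 66 = 990 < 995.
Achievable: 5 of them at 67 and 10 at 66 total 995.

67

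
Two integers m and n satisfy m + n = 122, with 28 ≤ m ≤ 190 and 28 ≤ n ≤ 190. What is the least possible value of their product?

Since m + n is fixed, pushing one of them to its bound minimizes the product.
At the endpoint m = 28, n = 122 − 28 = 94, so mn = 28 × 94 = 2632.

2632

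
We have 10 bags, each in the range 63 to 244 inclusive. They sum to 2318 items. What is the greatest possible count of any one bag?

Maximizing one value means minimizing the remaining 9.
The other 9 contribute at least 9 × 63 = 567, leaving at most 2318 − 567 = 1751.
But each bag is capped at 244, so the maximum is 244.
Achievable: one at 244 and the other 9 totalling 2074, which fits since 9 × 63 ≤ 2074 ≤ 9 × 244.

244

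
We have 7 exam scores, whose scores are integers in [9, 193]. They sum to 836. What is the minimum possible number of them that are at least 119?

1

Each value short of 119 is at most 118, costing at least 193 − 118 = 75 against the maximum total of 1351.
We can afford to lose at most 1351 − 836 = 515, so at most ⌊515/75⌋ = 6 fall short, and at least 1 are ≥ 119.
Exactly 1 works: 1 value at 193 and 6 at 118 total 901; lower one of the high values by 65 (still ≥ 119) to hit 836.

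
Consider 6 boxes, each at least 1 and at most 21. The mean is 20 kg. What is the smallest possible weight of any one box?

15

To make one box as small as possible, make the other 5 as large as possible.
The total is 6 × 20 = 120.
The other 5 contribute at most 5 × 21 = 105, leaving at least 120 − 105 = 15.
Since 15 ≥ 1, this is achievable: one at 15 and 5 at 21.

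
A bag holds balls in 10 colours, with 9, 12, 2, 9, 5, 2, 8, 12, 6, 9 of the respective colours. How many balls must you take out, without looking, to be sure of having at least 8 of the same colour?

In the worst case you take as many as possible of each colour without reaching 8: 7 + 7 + 2 + 7 + 5 + 2 + 7 + 7 + 6 + 7 = 57.
The next one must give 8 of some colour, so 57 + 1 = 58.

58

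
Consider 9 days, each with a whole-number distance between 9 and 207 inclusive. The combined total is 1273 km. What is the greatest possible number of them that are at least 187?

6

If k of the values are ≥ 187, the total is ≥ 187k + 9(9 − k).
Setting 187k + 9(9 − k) ≤ 1273 gives 178k ≤ 1192, so k ≤ 6.
k = 6 is achieved by 6 values at 187 and 3 at 9, total 1149; add 124 to one value (staying below 187) to reach 1273.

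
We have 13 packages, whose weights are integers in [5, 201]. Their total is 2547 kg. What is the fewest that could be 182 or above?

Suppose at most 13 − j of them reach 182; then j values are ≤ 181 and the rest ≤ 201.
The total is then ≤ 181·j + 201·(13 − j) = 2613 − 20j. For this to be ≥ 2547 we need j ≤ 3, so at least 13 − 3 = 10 must reach 182.
Exactly 10 works: 10 values at 201 and 3 at 181 total 2553; lower one of the high values by 6 (still ≥ 182) to hit 2547.

10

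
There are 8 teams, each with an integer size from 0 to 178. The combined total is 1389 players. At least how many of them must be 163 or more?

Each value short of 163 is at most 162, costing at least 178 − 162 = 16 against the maximum total of 1424.
We can afford to lose at most 1424 − 1389 = 35, so at most ⌊35/16⌋ = 2 fall short, and at least 6 are ≥ 163.
Exactly 6 works: 6 values at 178 and 2 at 162 total 1392; lower one of the high values by 3 (still ≥ 163) to hit 1389.

6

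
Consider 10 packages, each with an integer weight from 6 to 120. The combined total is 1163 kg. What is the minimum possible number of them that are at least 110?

7

Each value short of 110 is at most 109, costing at least 120 − 109 = 11 against the maximum total of 1200.
We can afford to lose at most 1200 − 1163 = 37, so at most ⌊37/11⌋ = 3 fall short, and at least 7 are ≥ 110.
Exactly 7 works: 7 values at 120 and 3 at 109 total 1167; lower one of the high values by 4 (still ≥ 110) to hit 1163.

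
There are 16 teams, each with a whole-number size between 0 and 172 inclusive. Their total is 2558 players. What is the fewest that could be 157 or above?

4

Each value short of 157 is at most 156, costing at least 172 − 156 = 16 against the maximum total of 2752.
We can afford to lose at most 2752 − 2558 = 194, so at most ⌊194/16⌋ = 12 fall short, and at least 4 are ≥ 157.
Exactly 4 works: 4 values at 172 and 12 at 156 total 2560; lower one of the high values by 2 (still ≥ 157) to hit 2558.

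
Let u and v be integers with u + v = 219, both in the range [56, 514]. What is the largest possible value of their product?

For a fixed sum, the product uv is largest when u and v are as close as possible.
Taking u = 109 and v = 110 (both in [56, 514]) gives uv = 11990.

11990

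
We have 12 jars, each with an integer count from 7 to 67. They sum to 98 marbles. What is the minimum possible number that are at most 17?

Let j be the number exceeding 17. Then the total is ≥ 18·j + 7·(12 − j) = 84 + 11j.
So 11j ≤ 14 and j ≤ 1; hence at least 12 − 1 = 11 are ≤ 17.
Exactly 11 works: 11 values at 7 and 1 at 18 total 95; raise one of the low values by 3 (still ≤ 17) to hit 98.

11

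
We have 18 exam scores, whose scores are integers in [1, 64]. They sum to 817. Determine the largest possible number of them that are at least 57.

If k of the values are ≥ 57, the total is ≥ 57k + 1(18 − k).
Setting 57k + 1(18 − k) ≤ 817 gives 56k ≤ 799, so k ≤ 14.
k = 14 is achieved by 14 values at 57 and 4 at 1, total 802; add 15 to one value (staying below 57) to reach 817.

14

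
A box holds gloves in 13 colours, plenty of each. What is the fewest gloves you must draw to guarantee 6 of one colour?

You could draw 5 of every colour without reaching 6 of any — 65 in all.
One more forces 6 of some colour, so 65 + 1 = 66.

66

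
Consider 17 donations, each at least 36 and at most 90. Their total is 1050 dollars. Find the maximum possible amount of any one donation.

To make one donation as large as possible, make the other 16 as small as possible.
The other 16 contribute at least 16 × 36 = 576, leaving at most 1050 − 576 = 474.
But each donation is capped at 90, so the maximum is 90.
Achievable: one at 90 and the other 16 totalling 960, which fits since 16 × 36 ≤ 960 ≤ 16 × 90.

90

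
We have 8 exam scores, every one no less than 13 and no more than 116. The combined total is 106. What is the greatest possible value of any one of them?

To make one score as large as possible, make the other 7 as small as possible.
The other 7 contribute at least 7 × 13 = 91, leaving at most 106 − 91 = 15.
Since 15 ≤ 116, this is achievable: one at 15 and 7 at 13.

15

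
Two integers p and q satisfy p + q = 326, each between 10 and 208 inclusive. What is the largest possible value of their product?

26569

For a fixed sum, the product pq is largest when p and q are as close as possible.
Taking p = 163 and q = 163 (both in [10, 208]) gives pq = 26569.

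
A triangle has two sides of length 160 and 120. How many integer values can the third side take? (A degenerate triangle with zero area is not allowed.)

239

The triangle inequality gives |160 − 120| < c < 160 + 120, i.e. 40 < c < 280.
So c can be any integer from 41 to 279: 239 values.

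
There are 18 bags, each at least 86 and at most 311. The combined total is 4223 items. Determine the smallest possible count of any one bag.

86

To make one bag as small as possible, make the other 17 as large as possible.
The other 17 can take up 17 × 311 = 5287 ≥ 4223 − 86, so one bag can sit at its floor of 86.
Achievable: one at 86 and the other 17 totalling 4137, which fits since 17 × 86 ≤ 4137 ≤ 17 × 311.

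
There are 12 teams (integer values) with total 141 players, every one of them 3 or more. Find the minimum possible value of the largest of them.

The 12 values sum to 141, so their maximum is at least ⌈141/12⌉ = 12.
Equality holds with 9 values of 12 and 3 values of 11.

12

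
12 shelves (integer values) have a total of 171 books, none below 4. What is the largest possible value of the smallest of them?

If every one of the 12 were at least 15, the total would be at least 12 × 15 = 180 > 171.
Equality holds with 9 values of 14 and 3 values of 15.

14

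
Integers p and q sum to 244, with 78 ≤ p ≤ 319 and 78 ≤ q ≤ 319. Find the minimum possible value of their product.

12948

pq = p(244 − p) is concave in p, so over [78, 166] it is minimized at an endpoint.
The extreme feasible split is p = 78, q = 166, giving pq = 12948.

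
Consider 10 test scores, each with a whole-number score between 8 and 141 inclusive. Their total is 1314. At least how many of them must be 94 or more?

Each value short of 94 is at most 93, costing at least 141 − 93 = 48 against the maximum total of 1410.
We can afford to lose at most 1410 − 1314 = 96, so at most ⌊96/48⌋ = 2 fall short, and at least 8 are ≥ 94.
Exactly 8 works: 8 values at 141 and 2 at 93 total 1314.

8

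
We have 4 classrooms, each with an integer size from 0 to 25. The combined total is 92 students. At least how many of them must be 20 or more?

Suppose at most 4 − j of them reach 20; then j values are ≤ 19 and the rest ≤ 25.
The total is then ≤ 19·j + 25·(4 − j) = 100 − 6j. For this to be ≥ 92 we need j ≤ 1, so at least 4 − 1 = 3 must reach 20.
Exactly 3 works: 3 values at 25 and 1 at 19 total 94; lower one of the high values by 2 (still ≥ 20) to hit 92.

3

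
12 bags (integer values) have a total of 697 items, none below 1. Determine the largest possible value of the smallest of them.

58

The 12 values sum to 697, so their minimum is at most ⌊697/12⌋ = 58.
Equality holds with 11 values of 58 and 1 value of 59.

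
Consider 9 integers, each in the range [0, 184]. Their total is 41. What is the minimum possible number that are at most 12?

6

Each value above 12 is at least 13, contributing at least 13 − 0 = 13 above the floor 0.
The sum exceeds the floor total 0 by 41, so at most ⌊41/13⌋ = 3 exceed 12, and at least 6 are ≤ 12.
Exactly 6 works: 6 values at 0 and 3 at 13 total 39; raise one of the low values by 2 (still ≤ 12) to hit 41.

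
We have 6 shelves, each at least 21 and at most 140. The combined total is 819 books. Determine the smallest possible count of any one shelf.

119

Minimizing one value means maximizing the remaining 5.
The other 5 contribute at most 5 × 140 = 700, leaving at least 819 − 700 = 119.
Since 119 ≥ 21, this is achievable: one at 119 and 5 at 140.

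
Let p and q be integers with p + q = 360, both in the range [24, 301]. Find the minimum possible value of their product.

17759

Since p + q is fixed, pushing one of them to its bound minimizes the product.
The extreme feasible split is p = 59, q = 301, giving pq = 17759.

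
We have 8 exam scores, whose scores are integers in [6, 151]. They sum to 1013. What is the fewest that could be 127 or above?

1

Each value short of 127 is at most 126, costing at least 151 − 126 = 25 against the maximum total of 1208.
We can afford to lose at most 1208 − 1013 = 195, so at most ⌊195/25⌋ = 7 fall short, and at least 1 are ≥ 127.
Exactly 1 works: 1 value at 151 and 7 at 126 total 1033; lower one of the high values by 20 (still ≥ 127) to hit 1013.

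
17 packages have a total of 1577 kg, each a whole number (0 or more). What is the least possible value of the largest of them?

93

The 17 values sum to 1577, so their maximum is at least ⌈1577/17⌉ = 93.
Equality holds with 13 values of 93 and 4 values of 92.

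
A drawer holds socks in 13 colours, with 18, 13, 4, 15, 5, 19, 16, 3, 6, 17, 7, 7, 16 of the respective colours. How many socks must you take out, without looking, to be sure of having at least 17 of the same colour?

In the worst case you take as many as possible of each colour without reaching 17: 16 + 13 + 4 + 15 + 5 + 16 + 16 + 3 + 6 + 16 + 7 + 7 + 16 = 140.
The next one must give 17 of some colour, so 140 + 1 = 141.

141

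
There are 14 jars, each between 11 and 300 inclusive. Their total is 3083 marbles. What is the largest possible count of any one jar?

300

To make one jar as large as possible, make the other 13 as small as possible.
The other 13 contribute at least 13 × 11 = 143, leaving at most 3083 − 143 = 2940.
But each jar is capped at 300, so the maximum is 300.
Achievable: one at 300 and the other 13 totalling 2783, which fits since 13 × 11 ≤ 2783 ≤ 13 × 300.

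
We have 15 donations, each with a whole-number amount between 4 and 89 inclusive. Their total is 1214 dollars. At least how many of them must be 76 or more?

7

Suppose at most 15 − j of them reach 76; then j values are ≤ 75 and the rest ≤ 89.
The total is then ≤ 75·j + 89·(15 − j) = 1335 − 14j. For this to be ≥ 1214 we need j ≤ 8, so at least 15 − 8 = 7 must reach 76.
Exactly 7 works: 7 values at 89 and 8 at 75 total 1223; lower one of the high values by 9 (still ≥ 76) to hit 1214.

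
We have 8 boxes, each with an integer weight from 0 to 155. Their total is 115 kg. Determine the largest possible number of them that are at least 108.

1

If k of the values are ≥ 108, the total is ≥ 108k + 0(8 − k).
Setting 108k + 0(8 − k) ≤ 115 gives 108k ≤ 115, so k ≤ 1.
k = 1 is achieved by 1 value at 108 and 7 at 0, total 108; add 7 to one value (staying below 108) to reach 115.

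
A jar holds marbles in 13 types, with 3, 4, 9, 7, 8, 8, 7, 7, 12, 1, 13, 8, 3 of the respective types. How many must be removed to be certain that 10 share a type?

84

In the worst case you take as many as possible of each type without reaching 10: 3 + 4 + 9 + 7 + 8 + 8 + 7 + 7 + 9 + 1 + 9 + 8 + 3 = 83.
The next one must give 10 of some type, so 83 + 1 = 84.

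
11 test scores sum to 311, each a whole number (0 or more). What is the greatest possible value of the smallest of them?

If every one of the 11 were at least 29, the total would be at least 11 × 29 = 319 > 311.
Equality holds with 8 values of 28 and 3 values of 29.

28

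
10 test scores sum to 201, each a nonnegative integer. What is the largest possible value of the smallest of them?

If every one of the 10 were at least 21, the total would be at least 10 × 21 = 210 > 201.
Taking 9 copies of 20 and 1 copy of 21 gives exactly 201, so 20 is attained.

20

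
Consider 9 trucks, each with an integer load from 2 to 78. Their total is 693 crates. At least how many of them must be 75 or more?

7

If only k of them are at least 75, the other 9 − k are at most 74, so the total is at most k·78 + (9 − k)·74.
This must reach 693, so k·78 + (9 − k)·74 ≥ 693, giving k ≥ 7.
Exactly 7 works: 7 values at 78 and 2 at 74 total 694; lower one of the high values by 1 (still ≥ 75) to hit 693.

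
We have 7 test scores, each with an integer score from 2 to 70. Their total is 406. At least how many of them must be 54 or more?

3

Each value short of 54 is at most 53, costing at least 70 − 53 = 17 against the maximum total of 490.
We can afford to lose at most 490 − 406 = 84, so at most ⌊84/17⌋ = 4 fall short, and at least 3 are ≥ 54.
Exactly 3 works: 3 values at 70 and 4 at 53 total 422; lower one of the high values by 16 (still ≥ 54) to hit 406.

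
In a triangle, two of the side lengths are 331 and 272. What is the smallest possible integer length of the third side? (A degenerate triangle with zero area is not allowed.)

60

The third side must exceed |331 − 272| = 59.
The smallest integer above 59 is 60.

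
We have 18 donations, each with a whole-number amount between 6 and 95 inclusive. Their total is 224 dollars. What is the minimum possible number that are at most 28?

If only k of them are at most 28, the other 18 − k are at least 29, so the total is at least (18 − k)·29 + k·6.
This is ≤ 224, so (18 − k)·29 + 6k ≤ 224, which gives k ≥ 13.
Exactly 13 works: 13 values at 6 and 5 at 29 total 223; raise one of the low values by 1 (still ≤ 28) to hit 224.

13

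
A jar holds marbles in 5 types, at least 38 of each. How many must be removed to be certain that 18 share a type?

You could draw 17 of every type without reaching 18 of any — 85 in all.
One more forces 18 of some type, so 85 + 1 = 86.

86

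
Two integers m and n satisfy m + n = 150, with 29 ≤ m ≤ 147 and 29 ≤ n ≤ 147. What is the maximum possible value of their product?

5625

mn = m(150 − m) is maximized when m is as near 150/2 as the bounds allow.
Taking m = 75 and n = 75 (both in [29, 147]) gives mn = 5625.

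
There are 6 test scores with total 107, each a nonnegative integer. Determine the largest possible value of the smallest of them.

The 6 values sum to 107, so their minimum is at most ⌊107/6⌋ = 17.
Taking 1 copy of 17 and 5 copies of 18 gives exactly 107, so 17 is attained.

17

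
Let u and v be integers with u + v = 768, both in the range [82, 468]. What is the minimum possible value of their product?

For a fixed sum, uv is smallest when u and v are as far apart as possible.
The extreme feasible split is u = 300, v = 468, giving uv = 140400.

140400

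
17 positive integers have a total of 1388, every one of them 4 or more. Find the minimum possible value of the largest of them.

The average is 1388/17 > 81, so not all 17 can be 81 or less; the largest is ≥ 82.
Equality holds with 11 values of 82 and 6 values of 81.

82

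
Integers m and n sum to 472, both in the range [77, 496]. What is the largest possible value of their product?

mn = m(472 − m) is maximized when m is as near 472/2 as the bounds allow.
Taking m = 236 and n = 236 (both in [77, 496]) gives mn = 55696.

55696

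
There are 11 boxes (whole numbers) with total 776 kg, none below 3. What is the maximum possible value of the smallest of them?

The average is 776/11 < 71, so some value is ≤ 70.
Equality holds with 5 values of 70 and 6 values of 71.

70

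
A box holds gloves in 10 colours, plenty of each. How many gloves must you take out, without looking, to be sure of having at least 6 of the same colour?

51

In the worst case you draw 5 of each of the 10 colours: 10 × 5 = 50.
One more forces 6 of some colour, so 50 + 1 = 51.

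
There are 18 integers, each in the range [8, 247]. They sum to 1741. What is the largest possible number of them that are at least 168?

Suppose k of them are at least 168. Those contribute at least 168 each and the other 18 − k at least 8 each.
So the total is at least 168k + 8(18 − k) = 144 + 160k. This must be ≤ 1741, giving k ≤ 9.
k = 9 is achieved by 9 values at 168 and 9 at 8, total 1584; add 157 to one value (staying below 168) to reach 1741.

9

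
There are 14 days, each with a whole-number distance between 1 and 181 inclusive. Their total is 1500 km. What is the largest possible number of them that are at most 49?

7

Suppose k of them are at most 49. Those contribute at most 49 each and the rest at most 181 each.
So the total is at most 49k + 181(14 − k) = 2534 − 132k. This must still be ≥ 1500, so k ≤ 7.
k = 7 is achieved by 7 values at 49 and 7 at 181, total 1610; lower one of the 181's by 110 (still > 49) to reach 1500.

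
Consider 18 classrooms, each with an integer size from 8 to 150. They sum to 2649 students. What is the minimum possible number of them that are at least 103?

Each value short of 103 is at most 102, costing at least 150 − 102 = 48 against the maximum total of 2700.
We can afford to lose at most 2700 − 2649 = 51, so at most ⌊51/48⌋ = 1 fall short, and at least 17 are ≥ 103.
Exactly 17 works: 17 values at 150 and 1 at 102 total 2652; lower one of the high values by 3 (still ≥ 103) to hit 2649.

17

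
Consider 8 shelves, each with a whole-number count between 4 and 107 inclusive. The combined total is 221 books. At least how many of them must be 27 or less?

If only k of them are at most 27, the other 8 − k are at least 28, so the total is at least (8 − k)·28 + k·4.
This is ≤ 221, so (8 − k)·28 + 4k ≤ 221, which gives k ≥ 1.
Exactly 1 works: 1 value at 4 and 7 at 28 total 200; raise one of the low values by 21 (still ≤ 27) to hit 221.

1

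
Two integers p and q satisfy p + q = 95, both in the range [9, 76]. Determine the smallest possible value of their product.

For a fixed sum, pq is smallest when p and q are as far apart as possible.
The extreme feasible split is p = 19, q = 76, giving pq = 1444.

1444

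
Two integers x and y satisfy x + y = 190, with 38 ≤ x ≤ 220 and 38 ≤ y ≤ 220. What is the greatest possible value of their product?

9025

For a fixed sum, the product xy is largest when x and y are as close as possible.
Taking x = 95 and y = 95 (both in [38, 220]) gives xy = 9025.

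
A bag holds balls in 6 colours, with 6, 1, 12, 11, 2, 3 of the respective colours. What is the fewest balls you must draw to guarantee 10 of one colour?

31

In the worst case you take as many as possible of each colour without reaching 10: 6 + 1 + 9 + 9 + 2 + 3 = 30.
The next one must give 10 of some colour, so 30 + 1 = 31.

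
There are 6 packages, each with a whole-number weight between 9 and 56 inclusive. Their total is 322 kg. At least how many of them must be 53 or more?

Each value short of 53 is at most 52, costing at least 56 − 52 = 4 against the maximum total of 336.
We can afford to lose at most 336 − 322 = 14, so at most ⌊14/4⌋ = 3 fall short, and at least 3 are ≥ 53.
Exactly 3 works: 3 values at 56 and 3 at 52 total 324; lower one of the high values by 2 (still ≥ 53) to hit 322.

3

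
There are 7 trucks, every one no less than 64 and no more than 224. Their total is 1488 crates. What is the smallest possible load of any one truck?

To make one truck as small as possible, make the other 6 as large as possible.
The other 6 contribute at most 6 × 224 = 1344, leaving at least 1488 − 1344 = 144.
Since 144 ≥ 64, this is achievable: one at 144 and 6 at 224.

144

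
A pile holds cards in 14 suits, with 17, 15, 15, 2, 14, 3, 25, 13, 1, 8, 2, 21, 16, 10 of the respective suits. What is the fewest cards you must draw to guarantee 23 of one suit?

In the worst case you take as many as possible of each suit without reaching 23: 17 + 15 + 15 + 2 + 14 + 3 + 22 + 13 + 1 + 8 + 2 + 21 + 16 + 10 = 159.
The next one must give 23 of some suit, so 159 + 1 = 160.

160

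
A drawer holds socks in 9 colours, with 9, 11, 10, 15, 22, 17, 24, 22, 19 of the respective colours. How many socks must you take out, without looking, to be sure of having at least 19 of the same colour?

135

In the worst case you take as many as possible of each colour without reaching 19: 9 + 11 + 10 + 15 + 18 + 17 + 18 + 18 + 18 = 134.
The next one must give 19 of some colour, so 134 + 1 = 135.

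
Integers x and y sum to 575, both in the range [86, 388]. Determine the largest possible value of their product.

82656

For a fixed sum, the product xy is largest when x and y are as close as possible.
Taking x = 287 and y = 288 (both in [86, 388]) gives xy = 82656.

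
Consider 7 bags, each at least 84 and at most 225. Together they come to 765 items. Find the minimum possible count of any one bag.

84

To make one bag as small as possible, make the other 6 as large as possible.
The other 6 can take up 6 × 225 = 1350 ≥ 765 − 84, so one bag can sit at its floor of 84.
Achievable: one at 84 and the other 6 totalling 681, which fits since 6 × 84 ≤ 681 ≤ 6 × 225.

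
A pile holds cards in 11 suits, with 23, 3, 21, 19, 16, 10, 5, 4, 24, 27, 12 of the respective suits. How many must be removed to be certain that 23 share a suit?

In the worst case you take as many as possible of each suit without reaching 23: 22 + 3 + 21 + 19 + 16 + 10 + 5 + 4 + 22 + 22 + 12 = 156.
The next one must give 23 of some suit, so 156 + 1 = 157.

157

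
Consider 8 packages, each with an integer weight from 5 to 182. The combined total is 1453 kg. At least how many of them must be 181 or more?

7

If only k of them are at least 181, the other 8 − k are at most 180, so the total is at most k·182 + (8 − k)·180.
This must reach 1453, so k·182 + (8 − k)·180 ≥ 1453, giving k ≥ 7.
Exactly 7 works: 7 values at 182 and 1 at 180 total 1454; lower one of the high values by 1 (still ≥ 181) to hit 1453.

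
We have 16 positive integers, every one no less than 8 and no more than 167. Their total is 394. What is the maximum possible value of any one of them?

167

Maximizing one value means minimizing the remaining 15.
The other 15 contribute at least 15 × 8 = 120, leaving at most 394 − 120 = 274.
But each integer is capped at 167, so the maximum is 167.
Achievable: one at 167 and the other 15 totalling 227, which fits since 15 × 8 ≤ 227 ≤ 15 × 167.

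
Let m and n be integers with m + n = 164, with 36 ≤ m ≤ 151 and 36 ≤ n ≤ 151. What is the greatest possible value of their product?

6724

With m + n fixed, mn peaks when the two are closest together.
Taking m = 82 and n = 82 (both in [36, 151]) gives mn = 6724.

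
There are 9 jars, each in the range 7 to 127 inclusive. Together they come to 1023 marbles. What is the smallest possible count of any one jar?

7

To make one jar as small as possible, make the other 8 as large as possible.
The other 8 contribute at most 8 × 127 = 1016, leaving at least 1023 − 1016 = 7.
Since 7 ≥ 7, this is achievable: one at 7 and 8 at 127.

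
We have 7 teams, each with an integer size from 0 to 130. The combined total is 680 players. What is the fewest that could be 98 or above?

1

Each value short of 98 is at most 97, costing at least 130 − 97 = 33 against the maximum total of 910.
We can afford to lose at most 910 − 680 = 230, so at most ⌊230/33⌋ = 6 fall short, and at least 1 are ≥ 98.
Exactly 1 works: 1 value at 130 and 6 at 97 total 712; lower one of the high values by 32 (still ≥ 98) to hit 680.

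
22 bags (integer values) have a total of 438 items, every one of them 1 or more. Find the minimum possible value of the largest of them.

20

If every one of the 22 were at most 19, the total would be at most 22 × 19 = 418 < 438.
Taking 2 copies of 19 and 20 copies of 20 gives exactly 438, so 20 is attained.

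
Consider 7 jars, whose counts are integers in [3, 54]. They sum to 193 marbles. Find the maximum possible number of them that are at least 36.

5

Suppose k of them are at least 36. Those contribute at least 36 each and the other 7 − k at least 3 each.
So the total is at least 36k + 3(7 − k) = 21 + 33k. This must be ≤ 193, giving k ≤ 5.
k = 5 is achieved by 5 values at 36 and 2 at 3, total 186; add 7 to one value (staying below 36) to reach 193.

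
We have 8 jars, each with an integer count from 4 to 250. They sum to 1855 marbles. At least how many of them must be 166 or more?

Each value short of 166 is at most 165, costing at least 250 − 165 = 85 against the maximum total of 2000.
We can afford to lose at most 2000 − 1855 = 145, so at most ⌊145/85⌋ = 1 fall short, and at least 7 are ≥ 166.
Exactly 7 works: 7 values at 250 and 1 at 165 total 1915; lower one of the high values by 60 (still ≥ 166) to hit 1855.

7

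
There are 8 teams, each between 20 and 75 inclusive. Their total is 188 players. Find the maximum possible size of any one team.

To make one team as large as possible, make the other 7 as small as possible.
The other 7 contribute at least 7 × 20 = 140, leaving at most 188 − 140 = 48.
Since 48 ≤ 75, this is achievable: one at 48 and 7 at 20.

48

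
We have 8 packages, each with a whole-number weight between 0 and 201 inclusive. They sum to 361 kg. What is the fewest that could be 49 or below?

Each value above 49 is at least 50, contributing at least 50 − 0 = 50 above the floor 0.
The sum exceeds the floor total 0 by 361, so at most ⌊361/50⌋ = 7 exceed 49, and at least 1 are ≤ 49.
Exactly 1 works: 1 value at 0 and 7 at 50 total 350; raise one of the low values by 11 (still ≤ 49) to hit 361.

1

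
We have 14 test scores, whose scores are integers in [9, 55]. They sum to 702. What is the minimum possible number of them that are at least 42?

If only k of them are at least 42, the other 14 − k are at most 41, so the total is at most k·55 + (14 − k)·41.
This must reach 702, so k·55 + (14 − k)·41 ≥ 702, giving k ≥ 10.
Exactly 10 works: 10 values at 55 and 4 at 41 total 714; lower one of the high values by 12 (still ≥ 42) to hit 702.

10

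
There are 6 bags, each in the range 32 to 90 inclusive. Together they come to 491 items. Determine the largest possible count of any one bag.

To make one bag as large as possible, make the other 5 as small as possible.
The other 5 contribute at least 5 × 32 = 160, leaving at most 491 − 160 = 331.
But each bag is capped at 90, so the maximum is 90.
Achievable: one at 90 and the other 5 totalling 401, which fits since 5 × 32 ≤ 401 ≤ 5 × 90.

90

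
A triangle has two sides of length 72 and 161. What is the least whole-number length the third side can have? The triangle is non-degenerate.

90

The third side must exceed |72 − 161| = 89.
The smallest integer above 89 is 90.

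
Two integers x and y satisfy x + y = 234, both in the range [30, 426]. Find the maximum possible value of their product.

For a fixed sum, the product xy is largest when x and y are as close as possible.
Taking x = 117 and y = 117 (both in [30, 426]) gives xy = 13689.

13689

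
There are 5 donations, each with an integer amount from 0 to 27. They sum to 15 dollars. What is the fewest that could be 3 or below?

Let j be the number exceeding 3. Then the total is ≥ 4·j + 0·(5 − j) = 0 + 4j.
So 4j ≤ 15 and j ≤ 3; hence at least 5 − 3 = 2 are ≤ 3.
Exactly 2 works: 2 values at 0 and 3 at 4 total 12; raise one of the low values by 3 (still ≤ 3) to hit 15.

2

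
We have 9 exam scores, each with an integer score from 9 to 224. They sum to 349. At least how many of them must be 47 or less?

3

Let j be the number exceeding 47. Then the total is ≥ 48·j + 9·(9 − j) = 81 + 39j.
So 39j ≤ 268 and j ≤ 6; hence at least 9 − 6 = 3 are ≤ 47.
Exactly 3 works: 3 values at 9 and 6 at 48 total 315; raise one of the low values by 34 (still ≤ 47) to hit 349.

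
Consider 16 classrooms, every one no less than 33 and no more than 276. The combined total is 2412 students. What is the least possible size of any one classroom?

33

To make one classroom as small as possible, make the other 15 as large as possible.
The other 15 can take up 15 × 276 = 4140 ≥ 2412 − 33, so one classroom can sit at its floor of 33.
Achievable: one at 33 and the other 15 totalling 2379, which fits since 15 × 33 ≤ 2379 ≤ 15 × 276.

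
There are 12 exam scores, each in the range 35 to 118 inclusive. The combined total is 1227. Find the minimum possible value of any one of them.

35

Minimizing one value means maximizing the remaining 11.
The other 11 can take up 11 × 118 = 1298 ≥ 1227 − 35, so one score can sit at its floor of 35.
Achievable: one at 35 and the other 11 totalling 1192, which fits since 11 × 35 ≤ 1192 ≤ 11 × 118.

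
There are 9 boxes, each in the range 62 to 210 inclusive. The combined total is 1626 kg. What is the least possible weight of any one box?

To make one box as small as possible, make the other 8 as large as possible.
The other 8 can take up 8 × 210 = 1680 ≥ 1626 − 62, so one box can sit at its floor of 62.
Achievable: one at 62 and the other 8 totalling 1564, which fits since 8 × 62 ≤ 1564 ≤ 8 × 210.

62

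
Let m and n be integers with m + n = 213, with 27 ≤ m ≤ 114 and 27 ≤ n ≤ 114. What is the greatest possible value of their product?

With m + n fixed, mn peaks when the two are closest together.
Taking m = 106 and n = 107 (both in [27, 114]) gives mn = 11342.

11342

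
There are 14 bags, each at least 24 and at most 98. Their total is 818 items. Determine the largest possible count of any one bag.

98

To make one bag as large as possible, make the other 13 as small as possible.
The other 13 contribute at least 13 × 24 = 312, leaving at most 818 − 312 = 506.
But each bag is capped at 98, so the maximum is 98.
Achievable: one at 98 and the other 13 totalling 720, which fits since 13 × 24 ≤ 720 ≤ 13 × 98.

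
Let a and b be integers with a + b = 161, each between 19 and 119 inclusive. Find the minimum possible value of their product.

For a fixed sum, ab is smallest when a and b are as far apart as possible.
The extreme feasible split is a = 42, b = 119, giving ab = 4998.

4998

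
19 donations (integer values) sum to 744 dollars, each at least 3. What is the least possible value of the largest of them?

40

Some value must be at least ⌈744/19⌉ = 40, since 19 × 39 = 741 < 744.
Achievable: 3 of them at 40 and 16 at 39 total 744.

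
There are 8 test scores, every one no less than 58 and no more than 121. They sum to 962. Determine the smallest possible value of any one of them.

To make one score as small as possible, make the other 7 as large as possible.
The other 7 contribute at most 7 × 121 = 847, leaving at least 962 − 847 = 115.
Since 115 ≥ 58, this is achievable: one at 115 and 7 at 121.

115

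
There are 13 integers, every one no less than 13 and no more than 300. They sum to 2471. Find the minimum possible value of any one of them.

To make one integer as small as possible, make the other 12 as large as possible.
The other 12 can take up 12 × 300 = 3600 ≥ 2471 − 13, so one integer can sit at its floor of 13.
Achievable: one at 13 and the other 12 totalling 2458, which fits since 12 × 13 ≤ 2458 ≤ 12 × 300.

13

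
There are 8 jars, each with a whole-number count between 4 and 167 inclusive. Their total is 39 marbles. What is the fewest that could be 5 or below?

5

If only k of them are at most 5, the other 8 − k are at least 6, so the total is at least (8 − k)·6 + k·4.
This is ≤ 39, so (8 − k)·6 + 4k ≤ 39, which gives k ≥ 5.
Exactly 5 works: 5 values at 4 and 3 at 6 total 38; raise one of the low values by 1 (still ≤ 5) to hit 39.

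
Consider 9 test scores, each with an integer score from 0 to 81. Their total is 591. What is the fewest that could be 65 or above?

1

Each value short of 65 is at most 64, costing at least 81 − 64 = 17 against the maximum total of 729.
We can afford to lose at most 729 − 591 = 138, so at most ⌊138/17⌋ = 8 fall short, and at least 1 are ≥ 65.
Exactly 1 works: 1 value at 81 and 8 at 64 total 593; lower one of the high values by 2 (still ≥ 65) to hit 591.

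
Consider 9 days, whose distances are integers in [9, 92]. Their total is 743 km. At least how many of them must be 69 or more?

If only k of them are at least 69, the other 9 − k are at most 68, so the total is at most k·92 + (9 − k)·68.
This must reach 743, so k·92 + (9 − k)·68 ≥ 743, giving k ≥ 6.
Exactly 6 works: 6 values at 92 and 3 at 68 total 756; lower one of the high values by 13 (still ≥ 69) to hit 743.

6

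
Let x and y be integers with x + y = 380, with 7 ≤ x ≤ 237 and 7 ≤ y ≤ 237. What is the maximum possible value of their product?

36100

xy = x(380 − x) is maximized when x is as near 380/2 as the bounds allow.
Taking x = 190 and y = 190 (both in [7, 237]) gives xy = 36100.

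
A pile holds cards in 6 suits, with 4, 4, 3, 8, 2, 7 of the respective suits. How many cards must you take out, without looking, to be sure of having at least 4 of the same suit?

18

In the worst case you take as many as possible of each suit without reaching 4: 3 + 3 + 3 + 3 + 2 + 3 = 17.
The next one must give 4 of some suit, so 17 + 1 = 18.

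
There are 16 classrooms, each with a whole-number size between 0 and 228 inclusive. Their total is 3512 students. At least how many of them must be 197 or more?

Suppose at most 16 − j of them reach 197; then j values are ≤ 196 and the rest ≤ 228.
The total is then ≤ 196·j + 228·(16 − j) = 3648 − 32j. For this to be ≥ 3512 we need j ≤ 4, so at least 16 − 4 = 12 must reach 197.
Exactly 12 works: 12 values at 228 and 4 at 196 total 3520; lower one of the high values by 8 (still ≥ 197) to hit 3512.

12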